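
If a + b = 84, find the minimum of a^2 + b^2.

With a + b = 84, a^2 + b^2 = a^2 + (84 − a)^2.
The derivative 2a − 2(84 − a) = 4a − 168 vanishes at a = 42; second derivative 4 > 0, a minimum.
The minimum is 2·(42)^2 = 3528.

3528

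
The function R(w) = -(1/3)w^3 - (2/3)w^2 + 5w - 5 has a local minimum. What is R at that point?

-17

R'(w) = -w^2 - (4/3)w + 5 = 0 at w = -3, 5/3.
R''(w) = -2w - 4/3. R''(-3) = 14/3 > 0 ⇒ local minimum; R''(5/3) = -14/3 < 0 ⇒ local maximum.
So the local minimum value is R(-3) = -17.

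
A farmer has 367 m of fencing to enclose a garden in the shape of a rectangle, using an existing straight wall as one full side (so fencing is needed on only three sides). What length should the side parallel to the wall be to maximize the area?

Let the sides perpendicular to the wall have length x and the parallel side y, so 2x + y = 367 and the area is A = xy = x(367 − 2x).
A'(x) = 367 − 4x = 0 gives x = 367/4, and A''(x) = −4 < 0 confirms a maximum.
Then y = 367 − 2·367/4 = 367/2 and A = 134689/8.

367/2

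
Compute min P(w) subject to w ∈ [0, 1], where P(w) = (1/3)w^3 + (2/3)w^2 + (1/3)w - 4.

-4

The derivative is w^2 + (4/3)w + 1/3, which has no zeros in [0, 1].
Candidates: P(0) = -4, P(1) = -8/3.
Hence the absolute minimum is -4 at w = 0.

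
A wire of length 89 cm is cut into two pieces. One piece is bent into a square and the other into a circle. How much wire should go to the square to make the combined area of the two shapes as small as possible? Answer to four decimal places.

Let x be the length used for the square. Square side x/4; circle radius (89−x)/(2π).
A(x) = (x/4)² + π·((89−x)/(2π))² = x²/16 + (89−x)²/(4π) for 0 ≤ x ≤ 89. A'(x) = x/8 − (89−x)/(2π) = 0 gives x = 4·89/(π+4) ≈ 49.8488.
A'' = 1/8 + 1/(2π) > 0, so this gives the minimum combined area; x ≈ 49.8488 cm to the square.

49.8488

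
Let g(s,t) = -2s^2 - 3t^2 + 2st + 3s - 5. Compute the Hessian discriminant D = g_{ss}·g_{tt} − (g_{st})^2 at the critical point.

∂g/∂s = -4s + 2t + 3 = 0 and ∂g/∂t = 2s - 6t = 0, so (s, t) = (9/10, 3/10).
The Hessian has g_{ss} = -4, g_{tt} = -6, g_{st} = 2, giving D = 20 > 0 with g_{ss} < 0, so the point is a local maximum.
D = (-4)·(-6) − (2)^2 = 20.

20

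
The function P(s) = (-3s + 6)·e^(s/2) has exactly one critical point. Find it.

0

By the product rule, P'(s) = (-(3/2)s)·e^(s/2). Since e^(s/2) > 0, the only critical point is s = 0.
P''(0) has the same sign as -3/2 < 0, so this is a local maximum.
P(0) = (6)·e^(0) ≈ 6.0000.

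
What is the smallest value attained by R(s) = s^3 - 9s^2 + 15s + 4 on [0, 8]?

R'(s) = 3s^2 - 18s + 15, which vanishes at s = 1 and s = 5.
Evaluating at the critical points and endpoints: R(0) = 4; R(1) = 11; R(5) = -21; R(8) = 60.
Hence the absolute minimum is -21 at s = 5.

-21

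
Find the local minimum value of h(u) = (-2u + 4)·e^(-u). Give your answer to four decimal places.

-0.0996

Differentiating with the product rule gives h'(u) = (2u - 6)·e^(-u). Since e^(-u) > 0, the only critical point is u = 3.
h''(3) has the same sign as 2 > 0, so this is a local minimum.
h(3) = (-2)·e^(-3) ≈ -0.0996.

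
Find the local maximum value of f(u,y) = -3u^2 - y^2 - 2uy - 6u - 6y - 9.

0

∂f/∂u = -6u - 2y - 6 = 0 and ∂f/∂y = -2u - 2y - 6 = 0, so (u, y) = (0, -3).
The Hessian has f_{uu} = -6, f_{yy} = -2, f_{uy} = -2, giving D = 8 > 0 with f_{uu} < 0, so the point is a local maximum.
f(0, -3) = 0.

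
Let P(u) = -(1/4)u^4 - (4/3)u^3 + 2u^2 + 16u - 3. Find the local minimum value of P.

-61/3

Critical points: P'(u) = -u^3 - 4u^2 + 4u + 16 vanishes at u = -4, -2, 2.
P''(u) = -3u^2 - 8u + 4. P''(-4) = -12 < 0 ⇒ local maximum; P''(-2) = 8 > 0 ⇒ local minimum; P''(2) = -24 < 0 ⇒ local maximum.
The local minimum is P(-2) = -61/3.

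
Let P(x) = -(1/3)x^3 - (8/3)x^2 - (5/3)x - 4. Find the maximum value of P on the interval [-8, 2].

28/3

P'(x) = -x^2 - (16/3)x - 5/3, which vanishes at x = -5 and x = -1/3.
Candidates: P(-8) = 28/3; P(-5) = -62/3; P(-1/3) = -302/81; P(2) = -62/3.
The maximum over the interval is 28/3, attained at x = -8.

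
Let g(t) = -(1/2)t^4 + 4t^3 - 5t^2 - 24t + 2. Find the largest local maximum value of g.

33/2

g'(t) = -2t^3 + 12t^2 - 10t - 24 = 0 at t = -1, 3, 4.
Second-derivative test with g''(t) = -6t^2 + 24t - 10: g''(-1) = -40 < 0 ⇒ local maximum; g''(3) = 8 > 0 ⇒ local minimum; g''(4) = -10 < 0 ⇒ local maximum.
So the largest local maximum value is g(-1) = 33/2.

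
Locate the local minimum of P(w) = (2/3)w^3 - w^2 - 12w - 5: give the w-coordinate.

P'(w) = 2w^2 - 2w - 12. Setting P'(w) = 0 gives w ∈ {-2, 3}.
Second-derivative test with P''(w) = 4w - 2: P''(-2) = -10 < 0 ⇒ local maximum; P''(3) = 10 > 0 ⇒ local minimum.
The local minimum is P(3) = -32.

3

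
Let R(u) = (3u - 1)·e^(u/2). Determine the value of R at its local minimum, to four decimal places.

-2.6076

R'(u) = 3·e^(u/2) + (3u - 1)·(1/2)·e^(u/2) = ((3/2)u + 5/2)·e^(u/2). Since e^(u/2) > 0, the only critical point is u = -5/3.
R''(-5/3) has the same sign as 3/2 > 0, so this is a local minimum.
R(-5/3) = (-6)·e^(-5/6) ≈ -2.6076.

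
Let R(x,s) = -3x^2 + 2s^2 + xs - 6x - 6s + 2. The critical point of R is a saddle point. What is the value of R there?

∂R/∂x = -6x + s - 6 = 0 and ∂R/∂s = x + 4s - 6 = 0, so (x, s) = (-18/25, 42/25).
The Hessian has R_{xx} = -6, R_{ss} = 4, R_{xs} = 1, giving D = -25 < 0, so the point is a saddle point.
R(-18/25, 42/25) = -22/25.

-22/25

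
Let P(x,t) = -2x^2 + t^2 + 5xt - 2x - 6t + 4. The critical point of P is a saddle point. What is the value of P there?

4/33

∂P/∂x = -4x + 5t - 2 = 0 and ∂P/∂t = 5x + 2t - 6 = 0, so (x, t) = (26/33, 34/33).
The Hessian has P_{xx} = -4, P_{tt} = 2, P_{xt} = 5, giving D = -33 < 0, so the point is a saddle point.
P(26/33, 34/33) = 4/33.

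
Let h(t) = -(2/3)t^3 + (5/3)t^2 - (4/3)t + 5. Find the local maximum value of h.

14/3

h'(t) = -2t^2 + (10/3)t - 4/3. Setting h'(t) = 0 gives t ∈ {2/3, 1}.
h''(t) = -4t + 10/3. h''(2/3) = 2/3 > 0 ⇒ local minimum; h''(1) = -2/3 < 0 ⇒ local maximum.
The local maximum is h(1) = 14/3.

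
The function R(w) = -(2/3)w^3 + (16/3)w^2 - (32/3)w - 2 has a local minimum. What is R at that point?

-674/81

Critical points: R'(w) = -2w^2 + (32/3)w - 32/3 vanishes at w = 4/3, 4.
Second-derivative test with R''(w) = -4w + 32/3: R''(4/3) = 16/3 > 0 ⇒ local minimum; R''(4) = -16/3 < 0 ⇒ local maximum.
The local minimum is R(4/3) = -674/81.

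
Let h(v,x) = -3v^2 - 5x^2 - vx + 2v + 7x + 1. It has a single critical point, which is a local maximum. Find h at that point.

212/59

∂h/∂v = -6v - x + 2 = 0 and ∂h/∂x = -v - 10x + 7 = 0, so (v, x) = (13/59, 40/59).
The Hessian has h_{vv} = -6, h_{xx} = -10, h_{vx} = -1, giving D = 59 > 0 with h_{vv} < 0, so the point is a local maximum.
h(13/59, 40/59) = 212/59.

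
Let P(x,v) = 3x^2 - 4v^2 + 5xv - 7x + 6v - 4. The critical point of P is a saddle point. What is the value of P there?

∂P/∂x = 6x + 5v - 7 = 0 and ∂P/∂v = 5x - 8v + 6 = 0, so (x, v) = (26/73, 71/73).
The Hessian has P_{xx} = 6, P_{vv} = -8, P_{xv} = 5, giving D = -73 < 0, so the point is a saddle point.
P(26/73, 71/73) = -170/73.

-170/73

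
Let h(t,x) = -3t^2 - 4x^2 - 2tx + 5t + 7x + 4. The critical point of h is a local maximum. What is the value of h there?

353/44

∂h/∂t = -6t - 2x + 5 = 0 and ∂h/∂x = -2t - 8x + 7 = 0, so (t, x) = (13/22, 8/11).
The Hessian has h_{tt} = -6, h_{xx} = -8, h_{tx} = -2, giving D = 44 > 0 with h_{tt} < 0, so the point is a local maximum.
h(13/22, 8/11) = 353/44.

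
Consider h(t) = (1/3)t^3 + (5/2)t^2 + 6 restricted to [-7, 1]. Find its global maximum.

h'(t) = t^2 + 5t, which vanishes at t = -5 and t = 0.
Compare values at every candidate in [-7, 1]: h(-7) = 85/6,  h(-5) = 161/6,  h(0) = 6,  h(1) = 53/6.
So the maximum is h(-5) = 161/6.

161/6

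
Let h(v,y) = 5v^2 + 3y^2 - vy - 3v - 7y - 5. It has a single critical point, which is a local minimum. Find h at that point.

∂h/∂v = 10v - y - 3 = 0 and ∂h/∂y = -v + 6y - 7 = 0, so (v, y) = (25/59, 73/59).
The Hessian has h_{vv} = 10, h_{yy} = 6, h_{vy} = -1, giving D = 59 > 0 with h_{vv} > 0, so the point is a local minimum.
h(25/59, 73/59) = -588/59.

-588/59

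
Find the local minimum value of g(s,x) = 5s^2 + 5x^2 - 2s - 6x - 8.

-10

∂g/∂s = 10s - 2 = 0 and ∂g/∂x = 10x - 6 = 0, so (s, x) = (1/5, 3/5).
The Hessian has g_{ss} = 10, g_{xx} = 10, g_{sx} = 0, giving D = 100 > 0 with g_{ss} > 0, so the point is a local minimum.
g(1/5, 3/5) = -10.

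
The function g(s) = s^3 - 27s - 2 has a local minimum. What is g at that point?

-56

g'(s) = 3s^2 - 27 = 0 at s = -3, 3.
Since g''(s) = 6s, we get g''(-3) = -18 < 0 ⇒ local maximum; g''(3) = 18 > 0 ⇒ local minimum.
Thus g has its local minimum at s = 3, with value -56.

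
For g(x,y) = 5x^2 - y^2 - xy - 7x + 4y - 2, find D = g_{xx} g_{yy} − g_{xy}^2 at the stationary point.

∂g/∂x = 10x - y - 7 = 0 and ∂g/∂y = -x - 2y + 4 = 0, so (x, y) = (6/7, 11/7).
The Hessian has g_{xx} = 10, g_{yy} = -2, g_{xy} = -1, giving D = -21 < 0, so the point is a saddle point.
D = (10)·(-2) − (-1)^2 = -21.

-21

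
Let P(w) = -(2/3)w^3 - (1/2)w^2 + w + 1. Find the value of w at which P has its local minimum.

-1

Critical points: P'(w) = -2w^2 - w + 1 vanishes at w = -1, 1/2.
Second-derivative test with P''(w) = -4w - 1: P''(-1) = 3 > 0 ⇒ local minimum; P''(1/2) = -3 < 0 ⇒ local maximum.
Thus P has its local minimum at w = -1, with value 1/6.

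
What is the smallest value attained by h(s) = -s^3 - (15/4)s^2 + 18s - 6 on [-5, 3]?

Differentiating, h'(s) = -3s^2 - (15/2)s + 18; which vanishes at s = -4 and s = 3/2.
Evaluating at the critical points and endpoints: h(-5) = -259/4, h(-4) = -74, h(3/2) = 147/16, h(3) = -51/4.
So the minimum is h(-4) = -74.

-74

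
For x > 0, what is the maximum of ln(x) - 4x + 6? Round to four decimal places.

g'(x) = 1/x − 4 = 0 gives x = 1/4.
g''(x) = -1/x², which is negative for x > 0, so this is a local maximum.
g(1/4) = 1·ln(1/4) - 1 + 6 ≈ 3.6137.

3.6137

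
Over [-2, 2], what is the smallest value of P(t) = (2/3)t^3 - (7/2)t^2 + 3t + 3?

P'(t) = 2t^2 - 7t + 3, whose only zero in [-2, 2] is t = 1/2.
Compare values at every candidate in [-2, 2]: P(-2) = -67/3; P(1/2) = 89/24; P(2) = 1/3.
So the minimum is P(-2) = -67/3.

-67/3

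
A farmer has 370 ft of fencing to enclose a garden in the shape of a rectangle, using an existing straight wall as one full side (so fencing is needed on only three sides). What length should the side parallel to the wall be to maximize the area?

185

Let the sides perpendicular to the wall have length x and the parallel side y, so 2x + y = 370 and the area is A = xy = x(370 − 2x).
A'(x) = 370 − 4x = 0 gives x = 185/2, and A''(x) = −4 < 0 confirms a maximum.
Then y = 370 − 2·185/2 = 185 and A = 34225/2.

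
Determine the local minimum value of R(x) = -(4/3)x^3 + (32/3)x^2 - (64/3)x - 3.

Critical points: R'(x) = -4x^2 + (64/3)x - 64/3 vanishes at x = 4/3, 4.
Second-derivative test with R''(x) = -8x + 64/3: R''(4/3) = 32/3 > 0 ⇒ local minimum; R''(4) = -32/3 < 0 ⇒ local maximum.
Thus R has its local minimum at x = 4/3, with value -1267/81.

-1267/81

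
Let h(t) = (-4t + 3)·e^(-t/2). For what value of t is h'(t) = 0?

11/4

h'(t) = (-4)·e^(-t/2) + (-4t + 3)·(-1/2)·e^(-t/2) = (2t - 11/2)·e^(-t/2). Since e^(-t/2) > 0, the only critical point is t = 11/4.
h''(11/4) has the same sign as 2 > 0, so this is a local minimum.
h(11/4) = (-8)·e^(-11/8) ≈ -2.0227.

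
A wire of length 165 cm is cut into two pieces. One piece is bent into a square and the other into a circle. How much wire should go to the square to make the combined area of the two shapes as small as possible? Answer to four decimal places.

Let x be the length used for the square. Square side x/4; circle radius (165−x)/(2π).
A(x) = (x/4)² + π·((165−x)/(2π))² = x²/16 + (165−x)²/(4π) for 0 ≤ x ≤ 165. A'(x) = x/8 − (165−x)/(2π) = 0 gives x = 4·165/(π+4) ≈ 92.4164.
A'' = 1/8 + 1/(2π) > 0, so this gives the minimum combined area; x ≈ 92.4164 cm to the square.

92.4164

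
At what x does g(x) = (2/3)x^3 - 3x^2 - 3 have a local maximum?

g'(x) = 2x^2 - 6x = 0 at x = 0, 3.
Second-derivative test with g''(x) = 4x - 6: g''(0) = -6 < 0 ⇒ local maximum; g''(3) = 6 > 0 ⇒ local minimum.
The local maximum is g(0) = -3.

0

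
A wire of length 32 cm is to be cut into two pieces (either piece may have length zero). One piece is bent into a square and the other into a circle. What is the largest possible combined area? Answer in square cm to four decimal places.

81.4873

Let x be the length used for the square. Square side x/4; circle radius (32−x)/(2π).
A(x) = (x/4)² + π·((32−x)/(2π))² = x²/16 + (32−x)²/(4π) for 0 ≤ x ≤ 32. A'(x) = x/8 − (32−x)/(2π) = 0 gives x = 4·32/(π+4) ≈ 17.9232.
A'' > 0, so the interior critical point is a minimum; the maximum is at an endpoint. A(0) = 81.4873 and A(32) = 64.0000, so the largest area is 81.4873.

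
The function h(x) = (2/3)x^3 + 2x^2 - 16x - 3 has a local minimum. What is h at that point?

h'(x) = 2x^2 + 4x - 16 = 0 at x = -4, 2.
Second-derivative test with h''(x) = 4x + 4: h''(-4) = -12 < 0 ⇒ local maximum; h''(2) = 12 > 0 ⇒ local minimum.
So the local minimum value is h(2) = -65/3.

-65/3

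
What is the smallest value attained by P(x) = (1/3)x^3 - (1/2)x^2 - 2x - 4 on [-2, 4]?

-22/3

P'(x) = x^2 - x - 2, which vanishes at x = -1 and x = 2.
Evaluating at the critical points and endpoints: P(-2) = -14/3,  P(-1) = -17/6,  P(2) = -22/3,  P(4) = 4/3.
Hence the absolute minimum is -22/3 at x = 2.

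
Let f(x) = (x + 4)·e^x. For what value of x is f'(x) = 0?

Differentiating with the product rule gives f'(x) = (x + 5)·e^x. Since e^x > 0, the only critical point is x = -5.
f''(-5) has the same sign as 1 > 0, so this is a local minimum.
f(-5) = (-1)·e^(-5) ≈ -0.0067.

-5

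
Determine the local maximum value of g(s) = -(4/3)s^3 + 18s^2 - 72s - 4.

Critical points: g'(s) = -4s^2 + 36s - 72 vanishes at s = 3, 6.
Since g''(s) = -8s + 36, we get g''(3) = 12 > 0 ⇒ local minimum; g''(6) = -12 < 0 ⇒ local maximum.
So the local maximum value is g(6) = -76.

-76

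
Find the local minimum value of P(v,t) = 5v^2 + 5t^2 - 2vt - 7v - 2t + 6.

∂P/∂v = 10v - 2t - 7 = 0 and ∂P/∂t = -2v + 10t - 2 = 0, so (v, t) = (37/48, 17/48).
The Hessian has P_{vv} = 10, P_{tt} = 10, P_{vt} = -2, giving D = 96 > 0 with P_{vv} > 0, so the point is a local minimum.
P(37/48, 17/48) = 283/96.

283/96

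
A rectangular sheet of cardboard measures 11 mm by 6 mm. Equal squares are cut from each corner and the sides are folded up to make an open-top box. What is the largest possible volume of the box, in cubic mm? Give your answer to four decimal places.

37.1883

With cut size x, the volume is V(x) = x(11 − 2x)(6 − 2x) for 0 < x < 3.
V'(x) = 12x^2 − 68x + 66. Setting V'(x) = 0 gives x ≈ 1.2434 (the root in (0, 3)).
V''(x) = 24x − 68 is negative there, so this is the maximum; V ≈ 37.1883.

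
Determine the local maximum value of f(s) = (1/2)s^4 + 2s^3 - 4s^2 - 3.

f'(s) = 2s^3 + 6s^2 - 8s. Setting f'(s) = 0 gives s ∈ {-4, 0, 1}.
Second-derivative test with f''(s) = 6s^2 + 12s - 8: f''(-4) = 40 > 0 ⇒ local minimum; f''(0) = -8 < 0 ⇒ local maximum; f''(1) = 10 > 0 ⇒ local minimum.
The local maximum is f(0) = -3.

-3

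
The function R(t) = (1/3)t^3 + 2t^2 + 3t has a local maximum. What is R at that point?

Critical points: R'(t) = t^2 + 4t + 3 vanishes at t = -3, -1.
Since R''(t) = 2t + 4, we get R''(-3) = -2 < 0 ⇒ local maximum; R''(-1) = 2 > 0 ⇒ local minimum.
The local maximum is R(-3) = 0.

0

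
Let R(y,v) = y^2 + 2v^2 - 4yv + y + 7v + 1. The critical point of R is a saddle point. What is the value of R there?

87/8

∂R/∂y = 2y - 4v + 1 = 0 and ∂R/∂v = -4y + 4v + 7 = 0, so (y, v) = (4, 9/4).
The Hessian has R_{yy} = 2, R_{vv} = 4, R_{yv} = -4, giving D = -8 < 0, so the point is a saddle point.
R(4, 9/4) = 87/8.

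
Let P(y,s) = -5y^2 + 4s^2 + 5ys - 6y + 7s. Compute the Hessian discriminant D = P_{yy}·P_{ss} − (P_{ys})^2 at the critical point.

∂P/∂y = -10y + 5s - 6 = 0 and ∂P/∂s = 5y + 8s + 7 = 0, so (y, s) = (-83/105, -8/21).
The Hessian has P_{yy} = -10, P_{ss} = 8, P_{ys} = 5, giving D = -105 < 0, so the point is a saddle point.
D = (-10)·(8) − (5)^2 = -105.

-105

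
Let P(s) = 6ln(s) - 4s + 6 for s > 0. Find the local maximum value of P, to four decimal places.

P'(s) = 6/s − 4 = 0 gives s = 3/2.
P''(s) = -6/s², which is negative for s > 0, so this is a local maximum.
P(3/2) = 6·ln(3/2) - 6 + 6 ≈ 2.4328.

2.4328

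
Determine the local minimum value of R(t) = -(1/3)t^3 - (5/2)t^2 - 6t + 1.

R'(t) = -t^2 - 5t - 6. Setting R'(t) = 0 gives t ∈ {-3, -2}.
Since R''(t) = -2t - 5, we get R''(-3) = 1 > 0 ⇒ local minimum; R''(-2) = -1 < 0 ⇒ local maximum.
Thus R has its local minimum at t = -3, with value 11/2.

11/2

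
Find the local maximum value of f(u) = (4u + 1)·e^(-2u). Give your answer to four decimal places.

By the product rule, f'(u) = (-8u + 2)·e^(-2u). Since e^(-2u) > 0, the only critical point is u = 1/4.
f''(1/4) has the same sign as -8 < 0, so this is a local maximum.
f(1/4) = (2)·e^(-1/2) ≈ 1.2131.

1.2131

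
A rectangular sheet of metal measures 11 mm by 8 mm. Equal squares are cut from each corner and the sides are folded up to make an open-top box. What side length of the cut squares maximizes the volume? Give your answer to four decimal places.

With cut size x, the volume is V(x) = x(11 − 2x)(8 − 2x) for 0 < x < 4.
V'(x) = 12x^2 − 76x + 88. Setting V'(x) = 0 gives x ≈ 1.5252 (the root in (0, 4)).
V''(x) = 24x − 76 is negative there, so this is the maximum; V ≈ 60.0126.

1.5252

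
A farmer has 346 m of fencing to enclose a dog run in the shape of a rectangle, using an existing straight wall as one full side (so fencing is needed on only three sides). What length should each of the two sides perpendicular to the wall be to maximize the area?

173/2

Let the sides perpendicular to the wall have length x and the parallel side y, so 2x + y = 346 and the area is A = xy = x(346 − 2x).
A'(x) = 346 − 4x = 0 gives x = 173/2, and A''(x) = −4 < 0 confirms a maximum.
Then y = 346 − 2·173/2 = 173 and A = 29929/2.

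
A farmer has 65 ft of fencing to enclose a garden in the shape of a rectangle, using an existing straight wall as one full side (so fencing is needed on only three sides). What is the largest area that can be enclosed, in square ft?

Let the sides perpendicular to the wall have length x and the parallel side y, so 2x + y = 65 and the area is A = xy = x(65 − 2x).
A'(x) = 65 − 4x = 0 gives x = 65/4, and A''(x) = −4 < 0 confirms a maximum.
Then y = 65 − 2·65/4 = 65/2 and A = 4225/8.

4225/8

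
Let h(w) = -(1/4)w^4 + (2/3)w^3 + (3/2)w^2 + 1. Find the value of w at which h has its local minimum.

0

h'(w) = -w^3 + 2w^2 + 3w = 0 at w = -1, 0, 3.
Second-derivative test with h''(w) = -3w^2 + 4w + 3: h''(-1) = -4 < 0 ⇒ local maximum; h''(0) = 3 > 0 ⇒ local minimum; h''(3) = -12 < 0 ⇒ local maximum.
The local minimum is h(0) = 1.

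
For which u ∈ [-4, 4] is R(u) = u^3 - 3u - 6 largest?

R'(u) = 3u^2 - 3, which vanishes at u = -1 and u = 1.
Evaluating at the critical points and endpoints: R(-4) = -58; R(-1) = -4; R(1) = -8; R(4) = 46.
The maximum over the interval is 46, attained at u = 4.

4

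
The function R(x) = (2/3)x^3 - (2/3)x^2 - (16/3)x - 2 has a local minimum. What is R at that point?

-10

R'(x) = 2x^2 - (4/3)x - 16/3 = 0 at x = -4/3, 2.
Second-derivative test with R''(x) = 4x - 4/3: R''(-4/3) = -20/3 < 0 ⇒ local maximum; R''(2) = 20/3 > 0 ⇒ local minimum.
The local minimum is R(2) = -10.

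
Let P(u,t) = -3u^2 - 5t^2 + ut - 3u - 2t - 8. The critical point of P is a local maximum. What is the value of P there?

-409/59

∂P/∂u = -6u + t - 3 = 0 and ∂P/∂t = u - 10t - 2 = 0, so (u, t) = (-32/59, -15/59).
The Hessian has P_{uu} = -6, P_{tt} = -10, P_{ut} = 1, giving D = 59 > 0 with P_{uu} < 0, so the point is a local maximum.
P(-32/59, -15/59) = -409/59.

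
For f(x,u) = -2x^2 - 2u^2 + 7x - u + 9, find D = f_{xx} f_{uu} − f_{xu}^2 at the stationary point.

16

∂f/∂x = -4x + 7 = 0 and ∂f/∂u = -4u - 1 = 0, so (x, u) = (7/4, -1/4).
The Hessian has f_{xx} = -4, f_{uu} = -4, f_{xu} = 0, giving D = 16 > 0 with f_{xx} < 0, so the point is a local maximum.
D = (-4)·(-4) − (0)^2 = 16.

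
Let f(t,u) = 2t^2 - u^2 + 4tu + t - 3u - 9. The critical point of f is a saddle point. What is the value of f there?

∂f/∂t = 4t + 4u + 1 = 0 and ∂f/∂u = 4t - 2u - 3 = 0, so (t, u) = (5/12, -2/3).
The Hessian has f_{tt} = 4, f_{uu} = -2, f_{tu} = 4, giving D = -24 < 0, so the point is a saddle point.
f(5/12, -2/3) = -187/24.

-187/24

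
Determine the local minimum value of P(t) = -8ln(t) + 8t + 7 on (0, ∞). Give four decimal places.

P'(t) = -8/t + 8 = 0 gives t = 1.
P''(t) = 8/t², which is positive for t > 0, so this is a local minimum.
P(1) = -8·ln(1) + 8 + 7 ≈ 15.0000.

15.0000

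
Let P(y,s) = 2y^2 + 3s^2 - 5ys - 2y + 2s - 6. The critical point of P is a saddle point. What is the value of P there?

∂P/∂y = 4y - 5s - 2 = 0 and ∂P/∂s = -5y + 6s + 2 = 0, so (y, s) = (-2, -2).
The Hessian has P_{yy} = 4, P_{ss} = 6, P_{ys} = -5, giving D = -1 < 0, so the point is a saddle point.
P(-2, -2) = -6.

-6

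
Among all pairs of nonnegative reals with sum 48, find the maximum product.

With x + y = 48, the product is P(x) = x(48 − x).
P'(x) = 48 − 2x = 0 gives x = 24; P'' = −2 < 0, so this is the maximum.
P = 24·24 = 576.

576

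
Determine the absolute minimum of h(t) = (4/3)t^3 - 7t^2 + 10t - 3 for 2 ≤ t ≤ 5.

-11/12

Differentiating, h'(t) = 4t^2 - 14t + 10; whose only zero in [2, 5] is t = 5/2.
Candidates: h(2) = -1/3,  h(5/2) = -11/12,  h(5) = 116/3.
The minimum over the interval is -11/12, attained at t = 5/2.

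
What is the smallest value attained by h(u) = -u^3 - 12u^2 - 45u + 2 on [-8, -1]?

h'(u) = -3u^2 - 24u - 45, which vanishes at u = -5 and u = -3.
Compare values at every candidate in [-8, -1]: h(-8) = 106, h(-5) = 52, h(-3) = 56, h(-1) = 36.
The minimum over the interval is 36, attained at u = -1.

36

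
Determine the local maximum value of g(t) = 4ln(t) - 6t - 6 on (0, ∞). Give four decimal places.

g'(t) = 4/t − 6 = 0 gives t = 2/3.
g''(t) = -4/t², which is negative for t > 0, so this is a local maximum.
g(2/3) = 4·ln(2/3) - 4 - 6 ≈ -11.6219.

-11.6219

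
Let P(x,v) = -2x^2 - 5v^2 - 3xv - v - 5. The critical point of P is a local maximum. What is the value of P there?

-153/31

∂P/∂x = -4x - 3v = 0 and ∂P/∂v = -3x - 10v - 1 = 0, so (x, v) = (3/31, -4/31).
The Hessian has P_{xx} = -4, P_{vv} = -10, P_{xv} = -3, giving D = 31 > 0 with P_{xx} < 0, so the point is a local maximum.
P(3/31, -4/31) = -153/31.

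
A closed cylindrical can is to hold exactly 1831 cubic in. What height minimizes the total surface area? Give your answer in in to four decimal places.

13.2597

With radius r and height h, πr²h = 1831 so h = 1831/(πr²), and S(r) = 2πr² + 2πrh = 2πr² + 2·1831/r.
S'(r) = 4πr − 2·1831/r² = 0 ⇒ r³ = 1831/(2π), so r ≈ 6.6298 and h = 2r ≈ 13.2597.
S''(r) = 4π + 4·1831/r³ > 0, so this is the minimum; S ≈ 828.5272.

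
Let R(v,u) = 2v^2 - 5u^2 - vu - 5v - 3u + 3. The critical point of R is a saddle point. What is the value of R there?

∂R/∂v = 4v - u - 5 = 0 and ∂R/∂u = -v - 10u - 3 = 0, so (v, u) = (47/41, -17/41).
The Hessian has R_{vv} = 4, R_{uu} = -10, R_{vu} = -1, giving D = -41 < 0, so the point is a saddle point.
R(47/41, -17/41) = 31/41.

31/41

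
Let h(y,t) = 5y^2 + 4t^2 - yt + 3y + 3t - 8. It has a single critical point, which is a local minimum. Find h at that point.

∂h/∂y = 10y - t + 3 = 0 and ∂h/∂t = -y + 8t + 3 = 0, so (y, t) = (-27/79, -33/79).
The Hessian has h_{yy} = 10, h_{tt} = 8, h_{yt} = -1, giving D = 79 > 0 with h_{yy} > 0, so the point is a local minimum.
h(-27/79, -33/79) = -722/79.

-722/79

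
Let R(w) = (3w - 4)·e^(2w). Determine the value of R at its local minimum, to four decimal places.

-7.9417

R'(w) = 3·e^(2w) + (3w - 4)·2·e^(2w) = (6w - 5)·e^(2w). Since e^(2w) > 0, the only critical point is w = 5/6.
R''(5/6) has the same sign as 6 > 0, so this is a local minimum.
R(5/6) = (-3/2)·e^(5/3) ≈ -7.9417.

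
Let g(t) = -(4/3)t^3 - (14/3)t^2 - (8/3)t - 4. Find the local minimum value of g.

g'(t) = -4t^2 - (28/3)t - 8/3. Setting g'(t) = 0 gives t ∈ {-2, -1/3}.
Since g''(t) = -8t - 28/3, we get g''(-2) = 20/3 > 0 ⇒ local minimum; g''(-1/3) = -20/3 < 0 ⇒ local maximum.
So the local minimum value is g(-2) = -20/3.

-20/3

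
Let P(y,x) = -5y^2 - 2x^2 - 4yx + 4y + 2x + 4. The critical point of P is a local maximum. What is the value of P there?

29/6

∂P/∂y = -10y - 4x + 4 = 0 and ∂P/∂x = -4y - 4x + 2 = 0, so (y, x) = (1/3, 1/6).
The Hessian has P_{yy} = -10, P_{xx} = -4, P_{yx} = -4, giving D = 24 > 0 with P_{yy} < 0, so the point is a local maximum.
P(1/3, 1/6) = 29/6.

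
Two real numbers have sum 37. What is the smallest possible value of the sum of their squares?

With a + b = 37, a^2 + b^2 = a^2 + (37 − a)^2.
The derivative 2a − 2(37 − a) = 4a − 74 vanishes at a = 37/2; second derivative 4 > 0, a minimum.
The minimum is 2·(37/2)^2 = 1369/2.

1369/2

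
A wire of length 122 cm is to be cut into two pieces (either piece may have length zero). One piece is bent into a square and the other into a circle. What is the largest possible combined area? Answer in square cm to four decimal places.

1184.4311

Let x be the length used for the square. Square side x/4; circle radius (122−x)/(2π).
A(x) = (x/4)² + π·((122−x)/(2π))² = x²/16 + (122−x)²/(4π) for 0 ≤ x ≤ 122. A'(x) = x/8 − (122−x)/(2π) = 0 gives x = 4·122/(π+4) ≈ 68.3321.
A'' > 0, so the interior critical point is a minimum; the maximum is at an endpoint. A(0) = 1184.4311 and A(122) = 930.2500, so the largest area is 1184.4311.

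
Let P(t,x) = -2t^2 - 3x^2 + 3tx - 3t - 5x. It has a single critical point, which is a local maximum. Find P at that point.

∂P/∂t = -4t + 3x - 3 = 0 and ∂P/∂x = 3t - 6x - 5 = 0, so (t, x) = (-11/5, -29/15).
The Hessian has P_{tt} = -4, P_{xx} = -6, P_{tx} = 3, giving D = 15 > 0 with P_{tt} < 0, so the point is a local maximum.
P(-11/5, -29/15) = 122/15.

122/15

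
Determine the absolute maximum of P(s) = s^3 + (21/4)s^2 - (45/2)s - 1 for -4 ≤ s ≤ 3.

The derivative is 3s^2 + (21/2)s - 45/2, whose only zero in [-4, 3] is s = 3/2.
Candidates: P(-4) = 109,  P(3/2) = -313/16,  P(3) = 23/4.
Hence the absolute maximum is 109 at s = -4.

109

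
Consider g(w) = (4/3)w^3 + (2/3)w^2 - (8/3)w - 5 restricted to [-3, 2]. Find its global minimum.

The derivative is 4w^2 + (4/3)w - 8/3, which vanishes at w = -1 and w = 2/3.
Candidates: g(-3) = -27; g(-1) = -3; g(2/3) = -493/81; g(2) = 3.
Hence the absolute minimum is -27 at w = -3.

-27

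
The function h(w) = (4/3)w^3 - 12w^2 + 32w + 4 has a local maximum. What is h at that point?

Critical points: h'(w) = 4w^2 - 24w + 32 vanishes at w = 2, 4.
Since h''(w) = 8w - 24, we get h''(2) = -8 < 0 ⇒ local maximum; h''(4) = 8 > 0 ⇒ local minimum.
The local maximum is h(2) = 92/3.

92/3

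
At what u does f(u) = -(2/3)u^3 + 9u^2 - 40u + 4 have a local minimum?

4

f'(u) = -2u^2 + 18u - 40. Setting f'(u) = 0 gives u ∈ {4, 5}.
f''(u) = -4u + 18. f''(4) = 2 > 0 ⇒ local minimum; f''(5) = -2 < 0 ⇒ local maximum.
So the local minimum value is f(4) = -164/3.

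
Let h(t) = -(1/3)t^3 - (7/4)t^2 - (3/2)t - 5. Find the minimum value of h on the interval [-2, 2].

-53/3

Differentiating, h'(t) = -t^2 - (7/2)t - 3/2; whose only zero in [-2, 2] is t = -1/2.
Evaluating at the critical points and endpoints: h(-2) = -19/3,  h(-1/2) = -223/48,  h(2) = -53/3.
So the minimum is h(2) = -53/3.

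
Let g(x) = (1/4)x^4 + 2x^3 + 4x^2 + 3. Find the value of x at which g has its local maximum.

Critical points: g'(x) = x^3 + 6x^2 + 8x vanishes at x = -4, -2, 0.
g''(x) = 3x^2 + 12x + 8. g''(-4) = 8 > 0 ⇒ local minimum; g''(-2) = -4 < 0 ⇒ local maximum; g''(0) = 8 > 0 ⇒ local minimum.
So the local maximum value is g(-2) = 7.

-2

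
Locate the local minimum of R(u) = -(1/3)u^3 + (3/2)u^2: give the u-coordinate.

Critical points: R'(u) = -u^2 + 3u vanishes at u = 0, 3.
Second-derivative test with R''(u) = -2u + 3: R''(0) = 3 > 0 ⇒ local minimum; R''(3) = -3 < 0 ⇒ local maximum.
So the local minimum value is R(0) = 0.

0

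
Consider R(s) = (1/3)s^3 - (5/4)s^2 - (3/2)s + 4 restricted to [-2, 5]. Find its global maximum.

83/12

Differentiating, R'(s) = s^2 - (5/2)s - 3/2; which vanishes at s = -1/2 and s = 3.
Evaluating at the critical points and endpoints: R(-2) = -2/3, R(-1/2) = 211/48, R(3) = -11/4, R(5) = 83/12.
So the maximum is R(5) = 83/12.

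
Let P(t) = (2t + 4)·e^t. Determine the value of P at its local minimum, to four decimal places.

By the product rule, P'(t) = (2t + 6)·e^t. Since e^t > 0, the only critical point is t = -3.
P''(-3) has the same sign as 2 > 0, so this is a local minimum.
P(-3) = (-2)·e^(-3) ≈ -0.0996.

-0.0996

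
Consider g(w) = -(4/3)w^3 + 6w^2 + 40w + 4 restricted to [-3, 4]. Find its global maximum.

g'(w) = -4w^2 + 12w + 40, whose only zero in [-3, 4] is w = -2.
Evaluating at the critical points and endpoints: g(-3) = -26; g(-2) = -124/3; g(4) = 524/3.
The maximum over the interval is 524/3, attained at w = 4.

524/3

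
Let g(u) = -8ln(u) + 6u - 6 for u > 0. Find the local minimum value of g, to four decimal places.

-0.3015

g'(u) = -8/u + 6 = 0 gives u = 4/3.
g''(u) = 8/u², which is positive for u > 0, so this is a local minimum.
g(4/3) = -8·ln(4/3) + 8 - 6 ≈ -0.3015.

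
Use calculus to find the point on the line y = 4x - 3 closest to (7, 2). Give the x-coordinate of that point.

27/17

Minimize D(x)^2 = (x - 7)^2 + (4x - 5)^2.
d/dx[D^2] = 2(x - 7) + 2·4·(4x - 5) = 0 ⇒ x = 27/17.
Then y = 57/17 and the distance is √(529/17) ≈ 5.5783.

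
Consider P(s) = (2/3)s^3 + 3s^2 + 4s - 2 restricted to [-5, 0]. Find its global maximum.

-2

Differentiating, P'(s) = 2s^2 + 6s + 4; which vanishes at s = -2 and s = -1.
Evaluating at the critical points and endpoints: P(-5) = -91/3,  P(-2) = -10/3,  P(-1) = -11/3,  P(0) = -2.
The maximum over the interval is -2, attained at s = 0.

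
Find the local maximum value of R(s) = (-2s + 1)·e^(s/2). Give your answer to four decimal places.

Differentiating with the product rule gives R'(s) = (-s - 3/2)·e^(s/2). Since e^(s/2) > 0, the only critical point is s = -3/2.
R''(-3/2) has the same sign as -1 < 0, so this is a local maximum.
R(-3/2) = (4)·e^(-3/4) ≈ 1.8895.

1.8895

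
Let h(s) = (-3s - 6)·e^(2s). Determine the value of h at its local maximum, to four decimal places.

By the product rule, h'(s) = (-6s - 15)·e^(2s). Since e^(2s) > 0, the only critical point is s = -5/2.
h''(-5/2) has the same sign as -6 < 0, so this is a local maximum.
h(-5/2) = (3/2)·e^(-5) ≈ 0.0101.

0.0101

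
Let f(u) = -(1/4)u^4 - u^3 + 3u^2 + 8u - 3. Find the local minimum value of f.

f'(u) = -u^3 - 3u^2 + 6u + 8. Setting f'(u) = 0 gives u ∈ {-4, -1, 2}.
f''(u) = -3u^2 - 6u + 6. f''(-4) = -18 < 0 ⇒ local maximum; f''(-1) = 9 > 0 ⇒ local minimum; f''(2) = -18 < 0 ⇒ local maximum.
The local minimum is f(-1) = -29/4.

-29/4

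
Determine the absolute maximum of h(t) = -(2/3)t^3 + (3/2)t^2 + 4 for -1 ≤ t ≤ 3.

Differentiating, h'(t) = -2t^2 + 3t; which vanishes at t = 0 and t = 3/2.
Candidates: h(-1) = 37/6; h(0) = 4; h(3/2) = 41/8; h(3) = -1/2.
So the maximum is h(-1) = 37/6.

37/6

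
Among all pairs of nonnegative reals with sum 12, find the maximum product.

With x + y = 12, the product is P(x) = x(12 − x).
P'(x) = 12 − 2x = 0 gives x = 6; P'' = −2 < 0, so this is the maximum.
P = 6·6 = 36.

36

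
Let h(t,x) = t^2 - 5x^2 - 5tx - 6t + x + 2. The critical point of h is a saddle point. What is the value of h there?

∂h/∂t = 2t - 5x - 6 = 0 and ∂h/∂x = -5t - 10x + 1 = 0, so (t, x) = (13/9, -28/45).
The Hessian has h_{tt} = 2, h_{xx} = -10, h_{tx} = -5, giving D = -45 < 0, so the point is a saddle point.
h(13/9, -28/45) = -119/45.

-119/45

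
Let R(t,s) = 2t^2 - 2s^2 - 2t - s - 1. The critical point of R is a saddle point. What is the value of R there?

∂R/∂t = 4t - 2 = 0 and ∂R/∂s = -4s - 1 = 0, so (t, s) = (1/2, -1/4).
The Hessian has R_{tt} = 4, R_{ss} = -4, R_{ts} = 0, giving D = -16 < 0, so the point is a saddle point.
R(1/2, -1/4) = -11/8.

-11/8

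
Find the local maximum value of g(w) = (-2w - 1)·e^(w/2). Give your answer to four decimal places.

By the product rule, g'(w) = (-w - 5/2)·e^(w/2). Since e^(w/2) > 0, the only critical point is w = -5/2.
g''(-5/2) has the same sign as -1 < 0, so this is a local maximum.
g(-5/2) = (4)·e^(-5/4) ≈ 1.1460.

1.1460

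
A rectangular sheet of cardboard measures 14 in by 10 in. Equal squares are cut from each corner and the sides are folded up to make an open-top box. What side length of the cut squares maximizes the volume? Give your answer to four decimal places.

With cut size x, the volume is V(x) = x(14 − 2x)(10 − 2x) for 0 < x < 5.
V'(x) = 12x^2 − 96x + 140. Setting V'(x) = 0 gives x ≈ 1.9183 (the root in (0, 5)).
V''(x) = 24x − 96 is negative there, so this is the maximum; V ≈ 120.1644.

1.9183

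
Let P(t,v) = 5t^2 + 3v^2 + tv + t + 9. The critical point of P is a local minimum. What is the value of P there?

∂P/∂t = 10t + v + 1 = 0 and ∂P/∂v = t + 6v = 0, so (t, v) = (-6/59, 1/59).
The Hessian has P_{tt} = 10, P_{vv} = 6, P_{tv} = 1, giving D = 59 > 0 with P_{tt} > 0, so the point is a local minimum.
P(-6/59, 1/59) = 528/59.

528/59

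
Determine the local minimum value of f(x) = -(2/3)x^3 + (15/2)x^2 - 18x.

-99/8

Critical points: f'(x) = -2x^2 + 15x - 18 vanishes at x = 3/2, 6.
Second-derivative test with f''(x) = -4x + 15: f''(3/2) = 9 > 0 ⇒ local minimum; f''(6) = -9 < 0 ⇒ local maximum.
So the local minimum value is f(3/2) = -99/8.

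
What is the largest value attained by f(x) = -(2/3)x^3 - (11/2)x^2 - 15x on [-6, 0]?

36

Differentiating, f'(x) = -2x^2 - 11x - 15; which vanishes at x = -3 and x = -5/2.
Candidates: f(-6) = 36,  f(-3) = 27/2,  f(-5/2) = 325/24,  f(0) = 0.
Hence the absolute maximum is 36 at x = -6.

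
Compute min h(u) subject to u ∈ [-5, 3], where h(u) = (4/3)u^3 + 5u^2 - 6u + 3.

-26/3

The derivative is 4u^2 + 10u - 6, which vanishes at u = -3 and u = 1/2.
Candidates: h(-5) = -26/3,  h(-3) = 30,  h(1/2) = 17/12,  h(3) = 66.
The minimum over the interval is -26/3, attained at u = -5.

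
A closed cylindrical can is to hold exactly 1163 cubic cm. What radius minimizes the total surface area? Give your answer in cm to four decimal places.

5.6990

With radius r and height h, πr²h = 1163 so h = 1163/(πr²), and S(r) = 2πr² + 2πrh = 2πr² + 2·1163/r.
S'(r) = 4πr − 2·1163/r² = 0 ⇒ r³ = 1163/(2π), so r ≈ 5.6990 and h = 2r ≈ 11.3980.
S''(r) = 4π + 4·1163/r³ > 0, so this is the minimum; S ≈ 612.2108.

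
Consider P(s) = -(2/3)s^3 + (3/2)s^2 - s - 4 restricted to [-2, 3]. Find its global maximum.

28/3

Differentiating, P'(s) = -2s^2 + 3s - 1; which vanishes at s = 1/2 and s = 1.
Compare values at every candidate in [-2, 3]: P(-2) = 28/3,  P(1/2) = -101/24,  P(1) = -25/6,  P(3) = -23/2.
Hence the absolute maximum is 28/3 at s = -2.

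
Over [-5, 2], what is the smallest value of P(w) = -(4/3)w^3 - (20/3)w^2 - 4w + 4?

The derivative is -4w^2 - (40/3)w - 4, which vanishes at w = -3 and w = -1/3.
Candidates: P(-5) = 24, P(-3) = -8, P(-1/3) = 376/81, P(2) = -124/3.
The minimum over the interval is -124/3, attained at w = 2.

-124/3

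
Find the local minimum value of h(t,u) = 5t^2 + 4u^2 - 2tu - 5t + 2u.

∂h/∂t = 10t - 2u - 5 = 0 and ∂h/∂u = -2t + 8u + 2 = 0, so (t, u) = (9/19, -5/38).
The Hessian has h_{tt} = 10, h_{uu} = 8, h_{tu} = -2, giving D = 76 > 0 with h_{tt} > 0, so the point is a local minimum.
h(9/19, -5/38) = -25/19.

-25/19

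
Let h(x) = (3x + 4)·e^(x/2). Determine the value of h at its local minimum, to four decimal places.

-1.1333

Differentiating with the product rule gives h'(x) = ((3/2)x + 5)·e^(x/2). Since e^(x/2) > 0, the only critical point is x = -10/3.
h''(-10/3) has the same sign as 3/2 > 0, so this is a local minimum.
h(-10/3) = (-6)·e^(-5/3) ≈ -1.1333.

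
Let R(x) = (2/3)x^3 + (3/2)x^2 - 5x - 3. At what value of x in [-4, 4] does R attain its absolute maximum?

4

R'(x) = 2x^2 + 3x - 5, which vanishes at x = -5/2 and x = 1.
Candidates: R(-4) = -5/3,  R(-5/2) = 203/24,  R(1) = -35/6,  R(4) = 131/3.
So the maximum is R(4) = 131/3.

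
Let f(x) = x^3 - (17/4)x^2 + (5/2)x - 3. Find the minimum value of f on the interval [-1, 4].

The derivative is 3x^2 - (17/2)x + 5/2, which vanishes at x = 1/3 and x = 5/2.
Compare values at every candidate in [-1, 4]: f(-1) = -43/4, f(1/3) = -281/108, f(5/2) = -123/16, f(4) = 3.
Hence the absolute minimum is -43/4 at x = -1.

-43/4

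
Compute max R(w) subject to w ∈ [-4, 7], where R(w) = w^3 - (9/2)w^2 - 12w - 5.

R'(w) = 3w^2 - 9w - 12, which vanishes at w = -1 and w = 4.
Compare values at every candidate in [-4, 7]: R(-4) = -93, R(-1) = 3/2, R(4) = -61, R(7) = 67/2.
The maximum over the interval is 67/2, attained at w = 7.

67/2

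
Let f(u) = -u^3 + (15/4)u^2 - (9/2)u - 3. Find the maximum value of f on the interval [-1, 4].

25/4

f'(u) = -3u^2 + (15/2)u - 9/2, which vanishes at u = 1 and u = 3/2.
Candidates: f(-1) = 25/4,  f(1) = -19/4,  f(3/2) = -75/16,  f(4) = -25.
So the maximum is f(-1) = 25/4.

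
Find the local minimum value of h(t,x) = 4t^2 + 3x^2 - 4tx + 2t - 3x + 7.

25/4

∂h/∂t = 8t - 4x + 2 = 0 and ∂h/∂x = -4t + 6x - 3 = 0, so (t, x) = (0, 1/2).
The Hessian has h_{tt} = 8, h_{xx} = 6, h_{tx} = -4, giving D = 32 > 0 with h_{tt} > 0, so the point is a local minimum.
h(0, 1/2) = 25/4.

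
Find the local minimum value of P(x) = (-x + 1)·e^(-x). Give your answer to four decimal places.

By the product rule, P'(x) = (x - 2)·e^(-x). Since e^(-x) > 0, the only critical point is x = 2.
P''(2) has the same sign as 1 > 0, so this is a local minimum.
P(2) = (-1)·e^(-2) ≈ -0.1353.

-0.1353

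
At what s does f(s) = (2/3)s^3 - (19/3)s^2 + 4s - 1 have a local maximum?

1/3

f'(s) = 2s^2 - (38/3)s + 4. Setting f'(s) = 0 gives s ∈ {1/3, 6}.
f''(s) = 4s - 38/3. f''(1/3) = -34/3 < 0 ⇒ local maximum; f''(6) = 34/3 > 0 ⇒ local minimum.
So the local maximum value is f(1/3) = -28/81.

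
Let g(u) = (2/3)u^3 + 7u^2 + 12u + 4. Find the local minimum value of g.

-5/3

Critical points: g'(u) = 2u^2 + 14u + 12 vanishes at u = -6, -1.
g''(u) = 4u + 14. g''(-6) = -10 < 0 ⇒ local maximum; g''(-1) = 10 > 0 ⇒ local minimum.
Thus g has its local minimum at u = -1, with value -5/3.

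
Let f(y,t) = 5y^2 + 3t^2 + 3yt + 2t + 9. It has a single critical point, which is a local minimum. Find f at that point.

∂f/∂y = 10y + 3t = 0 and ∂f/∂t = 3y + 6t + 2 = 0, so (y, t) = (2/17, -20/51).
The Hessian has f_{yy} = 10, f_{tt} = 6, f_{yt} = 3, giving D = 51 > 0 with f_{yy} > 0, so the point is a local minimum.
f(2/17, -20/51) = 439/51.

439/51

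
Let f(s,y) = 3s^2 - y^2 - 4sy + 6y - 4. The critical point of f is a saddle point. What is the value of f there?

∂f/∂s = 6s - 4y = 0 and ∂f/∂y = -4s - 2y + 6 = 0, so (s, y) = (6/7, 9/7).
The Hessian has f_{ss} = 6, f_{yy} = -2, f_{sy} = -4, giving D = -28 < 0, so the point is a saddle point.
f(6/7, 9/7) = -1/7.

-1/7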